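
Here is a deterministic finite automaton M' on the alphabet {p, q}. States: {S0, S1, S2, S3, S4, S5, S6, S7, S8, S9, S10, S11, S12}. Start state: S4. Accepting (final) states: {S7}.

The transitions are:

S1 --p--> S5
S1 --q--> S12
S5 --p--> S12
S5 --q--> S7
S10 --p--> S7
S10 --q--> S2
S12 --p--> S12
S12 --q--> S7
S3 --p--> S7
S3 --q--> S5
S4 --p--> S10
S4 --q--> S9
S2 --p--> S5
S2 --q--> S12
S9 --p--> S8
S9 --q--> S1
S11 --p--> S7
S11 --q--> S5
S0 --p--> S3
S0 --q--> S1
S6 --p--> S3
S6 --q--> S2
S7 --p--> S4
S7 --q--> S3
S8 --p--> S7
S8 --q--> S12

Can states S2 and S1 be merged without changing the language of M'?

States {S0,S6,S11} cannot be reached from the start state, so discard them.
Initial partition by acceptance: {S7} | {S1,S2,S3,S4,S5,S8,S9,S10,S12}.
Split {S1,S2,S3,S4,S5,S8,S9,S10,S12} by δ(·,p) → {S1,S2,S4,S5,S9,S12} and {S3,S8,S10}.
Refine {S1,S2,S4,S5,S9,S12} on symbol p: members go to different blocks, giving {S1,S2,S5,S12} and {S4,S9}.
Refine {S1,S2,S5,S12} on symbol q: members go to different blocks, giving {S1,S2} and {S5,S12}.
On input q, block {S3,S8,S10} splits into {S3,S8} and {S10}.
Split {S4,S9} by δ(·,p) → {S4} and {S9}.
The partition is now stable with 7 blocks: {S7} | {S1,S2} | {S3,S8} | {S4} | {S5,S12} | {S10} | {S9}.
S2 and S1 lie in the same block of the stable partition, so they are equivalent — no string distinguishes them.

Yes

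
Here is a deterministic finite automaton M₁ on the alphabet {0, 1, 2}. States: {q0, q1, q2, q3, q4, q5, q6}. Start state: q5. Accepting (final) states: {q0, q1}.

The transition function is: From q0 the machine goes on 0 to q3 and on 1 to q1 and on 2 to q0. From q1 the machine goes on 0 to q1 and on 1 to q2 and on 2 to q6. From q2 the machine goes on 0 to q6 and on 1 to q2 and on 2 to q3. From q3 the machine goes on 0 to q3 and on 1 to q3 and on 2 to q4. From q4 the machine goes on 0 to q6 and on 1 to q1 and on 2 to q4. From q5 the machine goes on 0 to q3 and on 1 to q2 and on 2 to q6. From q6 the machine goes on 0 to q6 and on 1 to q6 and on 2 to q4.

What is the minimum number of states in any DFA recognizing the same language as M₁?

States {q0} cannot be reached from the start state, so discard them.
Initial partition by acceptance: {q1} | {q2,q3,q4,q5,q6}.
Refine {q2,q3,q4,q5,q6} on symbol 1: members go to different blocks, giving {q2,q3,q5,q6} and {q4}.
Refine {q2,q3,q5,q6} on symbol 2: members go to different blocks, giving {q2,q5} and {q3,q6}.
No further refinement is possible. Final partition (4 blocks): {q1} | {q2,q5} | {q4} | {q3,q6}.

4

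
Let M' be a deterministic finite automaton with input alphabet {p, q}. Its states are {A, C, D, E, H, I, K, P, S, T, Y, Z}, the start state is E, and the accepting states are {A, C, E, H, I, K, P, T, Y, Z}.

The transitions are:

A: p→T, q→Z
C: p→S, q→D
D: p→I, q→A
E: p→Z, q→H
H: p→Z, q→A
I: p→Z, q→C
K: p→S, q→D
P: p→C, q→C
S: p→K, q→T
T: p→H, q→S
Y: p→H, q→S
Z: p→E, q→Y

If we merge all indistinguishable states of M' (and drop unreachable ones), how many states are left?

States {P} cannot be reached from the start state, so discard them.
P0 = {A,C,E,H,I,K,T,Y,Z} | {D,S}.
Split {A,C,E,H,I,K,T,Y,Z} by δ(·,p) → {A,E,H,I,T,Y,Z} and {C,K}.
Split {A,E,H,I,T,Y,Z} by δ(·,q) → {A,E,H,Z} and {T,Y} and {I}.
Split {A,E,H,Z} by δ(·,p) → {E,H,Z} and {A}.
Split {E,H,Z} by δ(·,q) → {Z} and {H} and {E}.
Refine {D,S} on symbol p: members go to different blocks, giving {D} and {S}.
The partition is now stable with 9 blocks: {Z} | {D} | {C,K} | {T,Y} | {I} | {A} | {H} | {E} | {S}.

9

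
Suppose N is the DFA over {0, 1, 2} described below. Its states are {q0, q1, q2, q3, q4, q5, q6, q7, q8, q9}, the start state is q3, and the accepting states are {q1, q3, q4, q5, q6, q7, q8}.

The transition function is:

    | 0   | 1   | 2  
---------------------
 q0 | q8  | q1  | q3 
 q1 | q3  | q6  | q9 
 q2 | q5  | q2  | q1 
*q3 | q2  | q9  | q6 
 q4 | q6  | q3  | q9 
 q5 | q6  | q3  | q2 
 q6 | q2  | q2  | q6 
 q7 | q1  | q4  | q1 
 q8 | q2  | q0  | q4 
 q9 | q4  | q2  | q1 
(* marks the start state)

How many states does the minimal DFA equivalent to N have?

First remove the unreachable states {q0,q7,q8}; 7 states remain.
P0 = {q1,q3,q4,q5,q6} | {q2,q9}.
Refine {q1,q3,q4,q5,q6} on symbol 0: members go to different blocks, giving {q1,q4,q5} and {q3,q6}.
The partition is now stable with 3 blocks: {q1,q4,q5} | {q2,q9} | {q3,q6}.

3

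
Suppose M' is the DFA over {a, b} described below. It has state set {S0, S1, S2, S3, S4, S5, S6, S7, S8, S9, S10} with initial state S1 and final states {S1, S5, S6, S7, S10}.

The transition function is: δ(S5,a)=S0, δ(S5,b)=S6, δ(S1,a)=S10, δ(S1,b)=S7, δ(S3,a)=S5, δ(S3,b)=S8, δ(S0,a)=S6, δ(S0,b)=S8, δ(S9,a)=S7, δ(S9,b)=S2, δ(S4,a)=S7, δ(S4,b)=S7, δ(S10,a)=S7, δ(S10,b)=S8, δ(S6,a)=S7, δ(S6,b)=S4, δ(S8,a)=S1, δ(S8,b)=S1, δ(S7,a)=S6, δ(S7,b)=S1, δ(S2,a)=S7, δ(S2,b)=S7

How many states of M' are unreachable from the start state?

5

Starting at S1 and following transitions, the reachable set is {S1, S4, S6, S7, S8, S10}. That leaves S0, S2, S3, S5, S9 unreachable — 5 in total.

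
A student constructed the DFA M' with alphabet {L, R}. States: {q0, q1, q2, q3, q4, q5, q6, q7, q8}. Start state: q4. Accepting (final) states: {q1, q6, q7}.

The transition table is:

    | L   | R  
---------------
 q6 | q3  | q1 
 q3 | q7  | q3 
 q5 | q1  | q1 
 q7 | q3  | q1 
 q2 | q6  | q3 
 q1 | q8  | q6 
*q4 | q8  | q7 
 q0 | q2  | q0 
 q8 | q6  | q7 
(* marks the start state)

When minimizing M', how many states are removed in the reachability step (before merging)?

3

No path from q4 leads to q0, q2, q5; the other 6 states are all reachable.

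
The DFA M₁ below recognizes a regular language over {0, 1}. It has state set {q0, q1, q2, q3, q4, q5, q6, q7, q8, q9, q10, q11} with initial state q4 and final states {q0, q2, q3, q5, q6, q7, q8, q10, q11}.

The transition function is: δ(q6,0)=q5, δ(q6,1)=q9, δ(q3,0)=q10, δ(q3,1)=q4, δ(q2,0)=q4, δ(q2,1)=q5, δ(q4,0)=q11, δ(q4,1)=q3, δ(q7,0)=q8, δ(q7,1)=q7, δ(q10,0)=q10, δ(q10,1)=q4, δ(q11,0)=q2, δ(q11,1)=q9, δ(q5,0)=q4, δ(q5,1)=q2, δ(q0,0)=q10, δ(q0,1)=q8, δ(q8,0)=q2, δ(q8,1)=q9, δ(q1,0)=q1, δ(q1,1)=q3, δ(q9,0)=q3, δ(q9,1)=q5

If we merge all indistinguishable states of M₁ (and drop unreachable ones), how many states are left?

First remove the unreachable states {q0,q1,q6,q7,q8}; 7 states remain.
P0 = {q2,q3,q5,q10,q11} | {q4,q9}.
Refine {q2,q3,q5,q10,q11} on symbol 0: members go to different blocks, giving {q3,q10,q11} and {q2,q5}.
On input 0, block {q3,q10,q11} splits into {q3,q10} and {q11}.
Split {q4,q9} by δ(·,0) → {q4} and {q9}.
The partition is now stable with 5 blocks: {q3,q10} | {q4} | {q2,q5} | {q11} | {q9}.

5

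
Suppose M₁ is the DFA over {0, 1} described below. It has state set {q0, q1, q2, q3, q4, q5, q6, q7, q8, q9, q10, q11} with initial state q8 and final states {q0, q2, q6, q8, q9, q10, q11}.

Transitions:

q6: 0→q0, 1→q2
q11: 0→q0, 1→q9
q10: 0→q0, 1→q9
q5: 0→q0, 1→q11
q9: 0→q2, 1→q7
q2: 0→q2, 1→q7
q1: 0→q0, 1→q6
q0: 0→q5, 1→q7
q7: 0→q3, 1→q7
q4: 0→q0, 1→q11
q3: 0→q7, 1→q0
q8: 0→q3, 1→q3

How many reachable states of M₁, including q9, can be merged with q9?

First remove the unreachable states {q1,q4,q6,q10}; 8 states remain.
P0 = {q0,q2,q8,q9,q11} | {q3,q5,q7}.
On input 0, block {q0,q2,q8,q9,q11} splits into {q2,q9,q11} and {q0,q8}.
On input 0, block {q2,q9,q11} splits into {q2,q9} and {q11}.
Refine {q3,q5,q7} on symbol 0: members go to different blocks, giving {q3,q7} and {q5}.
Split {q3,q7} by δ(·,1) → {q3} and {q7}.
Split {q0,q8} by δ(·,0) → {q0} and {q8}.
The partition is now stable with 7 blocks: {q2,q9} | {q3} | {q0} | {q11} | {q5} | {q7} | {q8}.
The equivalence class containing q9 is {q2,q9}, of size 2.

2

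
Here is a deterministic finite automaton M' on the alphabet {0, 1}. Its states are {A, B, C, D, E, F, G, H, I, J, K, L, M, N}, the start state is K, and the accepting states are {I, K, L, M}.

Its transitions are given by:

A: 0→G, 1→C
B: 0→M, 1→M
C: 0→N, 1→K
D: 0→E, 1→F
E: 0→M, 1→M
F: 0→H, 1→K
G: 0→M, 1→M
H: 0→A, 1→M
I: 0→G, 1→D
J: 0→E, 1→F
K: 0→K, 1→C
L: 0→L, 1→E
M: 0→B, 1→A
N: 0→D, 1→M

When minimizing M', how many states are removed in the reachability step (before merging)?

No path from K leads to I, J, L; the other 11 states are all reachable.

3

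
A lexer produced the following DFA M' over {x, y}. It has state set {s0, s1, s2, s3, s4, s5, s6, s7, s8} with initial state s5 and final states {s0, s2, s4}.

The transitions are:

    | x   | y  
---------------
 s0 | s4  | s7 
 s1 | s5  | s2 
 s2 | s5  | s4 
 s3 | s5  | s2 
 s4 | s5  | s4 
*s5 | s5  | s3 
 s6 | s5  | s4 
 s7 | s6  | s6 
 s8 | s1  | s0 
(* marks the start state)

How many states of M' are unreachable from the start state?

Starting at s5 and following transitions, the reachable set is {s2, s3, s4, s5}. That leaves s0, s1, s6, s7, s8 unreachable — 5 in total.

5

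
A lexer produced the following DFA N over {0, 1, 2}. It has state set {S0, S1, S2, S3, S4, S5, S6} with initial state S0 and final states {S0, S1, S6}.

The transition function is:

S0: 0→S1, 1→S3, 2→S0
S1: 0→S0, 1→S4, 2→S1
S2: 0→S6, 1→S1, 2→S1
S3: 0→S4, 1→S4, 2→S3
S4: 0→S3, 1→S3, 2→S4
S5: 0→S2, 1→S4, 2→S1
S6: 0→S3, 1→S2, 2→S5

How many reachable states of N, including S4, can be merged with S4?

Reachable states from the start: {S0,S1,S3,S4}. Unreachable: {S2,S5,S6} — drop them.
P0 = {S0,S1} | {S3,S4}.
No further refinement is possible. Final partition (2 blocks): {S0,S1} | {S3,S4}.
The equivalence class containing S4 is {S3,S4}, of size 2.

2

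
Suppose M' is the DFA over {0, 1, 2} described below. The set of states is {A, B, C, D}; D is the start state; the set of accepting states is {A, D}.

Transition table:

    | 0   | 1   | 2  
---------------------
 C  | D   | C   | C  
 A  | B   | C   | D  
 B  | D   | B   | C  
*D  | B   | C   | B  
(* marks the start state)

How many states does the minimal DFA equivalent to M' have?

First remove the unreachable states {A}; 3 states remain.
Start with accepting vs non-accepting: {D} | {B,C}.
No further refinement is possible. Final partition (2 blocks): {D} | {B,C}.

2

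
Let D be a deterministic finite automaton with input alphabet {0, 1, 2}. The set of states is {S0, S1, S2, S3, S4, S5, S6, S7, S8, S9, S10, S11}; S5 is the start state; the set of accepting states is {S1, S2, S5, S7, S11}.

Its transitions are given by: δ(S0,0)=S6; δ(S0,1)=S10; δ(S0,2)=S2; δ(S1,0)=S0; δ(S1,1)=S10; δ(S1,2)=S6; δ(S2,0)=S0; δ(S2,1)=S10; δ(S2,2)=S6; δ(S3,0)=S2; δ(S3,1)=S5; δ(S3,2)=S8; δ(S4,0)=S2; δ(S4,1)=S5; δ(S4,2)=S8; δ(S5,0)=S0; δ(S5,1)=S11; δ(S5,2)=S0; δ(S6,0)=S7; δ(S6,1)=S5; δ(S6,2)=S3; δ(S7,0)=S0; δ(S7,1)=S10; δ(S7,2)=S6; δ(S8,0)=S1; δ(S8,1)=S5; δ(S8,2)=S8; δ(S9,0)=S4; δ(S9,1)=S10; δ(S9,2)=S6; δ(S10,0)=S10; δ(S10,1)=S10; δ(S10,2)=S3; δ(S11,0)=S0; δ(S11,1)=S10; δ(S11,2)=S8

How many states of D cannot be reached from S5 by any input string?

BFS from S5 reaches {S0, S1, S2, S3, S5, S6, S7, S8, S10, S11}; the 2 state(s) S4, S9 are never visited.

2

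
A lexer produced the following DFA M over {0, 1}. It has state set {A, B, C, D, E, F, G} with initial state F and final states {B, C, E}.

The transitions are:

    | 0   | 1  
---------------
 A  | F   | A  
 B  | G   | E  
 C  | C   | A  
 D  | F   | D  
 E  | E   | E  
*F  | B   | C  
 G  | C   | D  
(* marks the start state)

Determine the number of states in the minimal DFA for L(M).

6

Every state is reachable, so we keep all 7.
Initial partition by acceptance: {B,C,E} | {A,D,F,G}.
Refine {B,C,E} on symbol 0: members go to different blocks, giving {C,E} and {B}.
Split {C,E} by δ(·,1) → {C} and {E}.
Split {A,D,F,G} by δ(·,0) → {A,D} and {F} and {G}.
No further refinement is possible. Final partition (6 blocks): {C} | {A,D} | {B} | {E} | {F} | {G}.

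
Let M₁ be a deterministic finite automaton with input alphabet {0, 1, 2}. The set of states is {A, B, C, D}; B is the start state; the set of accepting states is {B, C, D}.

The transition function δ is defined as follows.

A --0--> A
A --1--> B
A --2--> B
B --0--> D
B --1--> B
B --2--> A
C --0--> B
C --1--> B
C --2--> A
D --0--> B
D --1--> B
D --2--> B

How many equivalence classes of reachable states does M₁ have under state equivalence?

3

States {C} cannot be reached from the start state, so discard them.
P0 = {B,D} | {A}.
On input 2, block {B,D} splits into {B} and {D}.
The partition is now stable with 3 blocks: {B} | {A} | {D}.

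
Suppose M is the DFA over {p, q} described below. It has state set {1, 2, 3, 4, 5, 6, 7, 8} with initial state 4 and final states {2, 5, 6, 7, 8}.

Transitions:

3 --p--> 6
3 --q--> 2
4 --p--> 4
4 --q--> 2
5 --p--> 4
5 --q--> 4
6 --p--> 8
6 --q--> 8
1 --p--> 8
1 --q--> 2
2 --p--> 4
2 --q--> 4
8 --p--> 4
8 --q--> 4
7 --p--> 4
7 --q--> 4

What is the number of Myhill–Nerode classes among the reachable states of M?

2

States {1,3,5,6,7,8} cannot be reached from the start state, so discard them.
P0 = {2} | {4}.
Stable partition: {2} | {4} — 2 equivalence classes.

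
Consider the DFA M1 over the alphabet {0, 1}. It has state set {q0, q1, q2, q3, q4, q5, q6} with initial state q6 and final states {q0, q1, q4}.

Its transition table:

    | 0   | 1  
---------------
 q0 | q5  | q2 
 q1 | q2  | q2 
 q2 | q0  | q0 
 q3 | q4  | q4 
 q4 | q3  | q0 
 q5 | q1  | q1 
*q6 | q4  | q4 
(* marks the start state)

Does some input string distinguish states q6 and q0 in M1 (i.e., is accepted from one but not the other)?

Yes

All states are reachable from the start state.
P0 = {q0,q1,q4} | {q2,q3,q5,q6}.
Refine {q0,q1,q4} on symbol 1: members go to different blocks, giving {q0,q1} and {q4}.
Refine {q2,q3,q5,q6} on symbol 0: members go to different blocks, giving {q2,q5} and {q3,q6}.
Stable partition: {q0,q1} | {q2,q5} | {q4} | {q3,q6} — 4 equivalence classes.
q6 and q0 end up in different blocks, so they are distinguishable. For instance, the string 'ε' is accepted from only q0.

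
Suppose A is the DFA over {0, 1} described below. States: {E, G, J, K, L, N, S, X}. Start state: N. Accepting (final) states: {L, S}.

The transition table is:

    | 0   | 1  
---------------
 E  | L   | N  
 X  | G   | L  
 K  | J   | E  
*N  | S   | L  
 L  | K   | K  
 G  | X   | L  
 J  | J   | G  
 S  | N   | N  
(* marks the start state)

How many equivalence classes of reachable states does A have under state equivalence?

7

Every state is reachable, so we keep all 8.
Start with accepting vs non-accepting: {L,S} | {E,G,J,K,N,X}.
Refine {E,G,J,K,N,X} on symbol 0: members go to different blocks, giving {G,J,K,X} and {E,N}.
On input 0, block {L,S} splits into {L} and {S}.
On input 1, block {G,J,K,X} splits into {G,X} and {K} and {J}.
Refine {E,N} on symbol 0: members go to different blocks, giving {N} and {E}.
No further refinement is possible. Final partition (7 blocks): {L} | {G,X} | {N} | {S} | {K} | {J} | {E}.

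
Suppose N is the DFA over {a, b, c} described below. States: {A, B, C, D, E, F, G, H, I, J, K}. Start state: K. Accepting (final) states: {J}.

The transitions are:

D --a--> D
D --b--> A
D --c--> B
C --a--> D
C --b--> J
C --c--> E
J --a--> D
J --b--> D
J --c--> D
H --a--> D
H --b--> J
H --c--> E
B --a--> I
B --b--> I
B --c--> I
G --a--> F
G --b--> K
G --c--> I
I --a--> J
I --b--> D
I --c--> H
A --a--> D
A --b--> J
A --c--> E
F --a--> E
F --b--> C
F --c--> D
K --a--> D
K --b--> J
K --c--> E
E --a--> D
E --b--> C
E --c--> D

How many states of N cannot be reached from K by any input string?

Starting at K and following transitions, the reachable set is {A, B, C, D, E, H, I, J, K}. That leaves F, G unreachable — 2 in total.

2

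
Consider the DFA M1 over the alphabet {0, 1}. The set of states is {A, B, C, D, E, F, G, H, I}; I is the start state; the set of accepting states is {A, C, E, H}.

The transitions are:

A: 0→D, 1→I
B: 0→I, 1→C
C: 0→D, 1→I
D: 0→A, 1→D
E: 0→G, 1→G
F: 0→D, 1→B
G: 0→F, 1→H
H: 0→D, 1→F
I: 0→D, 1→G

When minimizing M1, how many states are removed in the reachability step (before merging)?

1

Starting at I and following transitions, the reachable set is {A, B, C, D, F, G, H, I}. That leaves E unreachable — 1 in total.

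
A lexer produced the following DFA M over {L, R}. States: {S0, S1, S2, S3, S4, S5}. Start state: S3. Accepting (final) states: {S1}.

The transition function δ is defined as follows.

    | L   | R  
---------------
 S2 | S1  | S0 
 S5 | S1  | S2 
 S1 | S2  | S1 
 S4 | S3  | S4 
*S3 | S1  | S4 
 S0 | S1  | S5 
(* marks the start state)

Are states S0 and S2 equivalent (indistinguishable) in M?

P0 = {S1} | {S0,S2,S3,S4,S5}.
Refine {S0,S2,S3,S4,S5} on symbol L: members go to different blocks, giving {S0,S2,S3,S5} and {S4}.
Split {S0,S2,S3,S5} by δ(·,R) → {S0,S2,S5} and {S3}.
The partition is now stable with 4 blocks: {S1} | {S0,S2,S5} | {S4} | {S3}.
S0 and S2 lie in the same block of the stable partition, so they are equivalent — no string distinguishes them.

Yes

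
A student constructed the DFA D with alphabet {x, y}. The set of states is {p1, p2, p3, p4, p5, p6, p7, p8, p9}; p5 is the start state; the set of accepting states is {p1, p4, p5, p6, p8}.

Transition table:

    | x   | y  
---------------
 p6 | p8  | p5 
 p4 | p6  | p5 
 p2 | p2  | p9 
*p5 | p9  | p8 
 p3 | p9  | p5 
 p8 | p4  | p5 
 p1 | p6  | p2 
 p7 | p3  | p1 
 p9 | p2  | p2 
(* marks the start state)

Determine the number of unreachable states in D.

No path from p5 leads to p1, p3, p7; the other 6 states are all reachable.

3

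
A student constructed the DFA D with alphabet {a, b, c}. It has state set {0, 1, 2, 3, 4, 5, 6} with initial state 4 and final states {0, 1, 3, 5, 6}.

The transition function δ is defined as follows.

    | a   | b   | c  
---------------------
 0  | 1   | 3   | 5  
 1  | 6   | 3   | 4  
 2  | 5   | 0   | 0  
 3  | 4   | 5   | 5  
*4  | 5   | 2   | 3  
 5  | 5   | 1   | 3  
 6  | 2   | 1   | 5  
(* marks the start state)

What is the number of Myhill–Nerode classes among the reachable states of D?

7

Start with accepting vs non-accepting: {0,1,3,5,6} | {2,4}.
Refine {0,1,3,5,6} on symbol a: members go to different blocks, giving {0,1,5} and {3,6}.
Refine {0,1,5} on symbol a: members go to different blocks, giving {0,5} and {1}.
Split {0,5} by δ(·,a) → {0} and {5}.
Split {2,4} by δ(·,b) → {2} and {4}.
Refine {3,6} on symbol a: members go to different blocks, giving {3} and {6}.
The partition is now stable with 7 blocks: {0} | {2} | {3} | {1} | {5} | {4} | {6}.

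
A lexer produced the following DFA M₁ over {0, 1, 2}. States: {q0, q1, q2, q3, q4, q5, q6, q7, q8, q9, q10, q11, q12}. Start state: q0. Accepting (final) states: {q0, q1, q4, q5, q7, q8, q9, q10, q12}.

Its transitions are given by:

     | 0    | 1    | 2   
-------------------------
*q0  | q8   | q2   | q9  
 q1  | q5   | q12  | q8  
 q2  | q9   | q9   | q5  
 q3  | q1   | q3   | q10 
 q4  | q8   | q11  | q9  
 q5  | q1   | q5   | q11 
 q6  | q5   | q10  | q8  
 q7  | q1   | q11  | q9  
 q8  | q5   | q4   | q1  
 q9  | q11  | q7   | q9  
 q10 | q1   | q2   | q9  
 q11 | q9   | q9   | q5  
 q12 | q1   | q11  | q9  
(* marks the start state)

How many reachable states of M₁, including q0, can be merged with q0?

4

First remove the unreachable states {q3,q6,q10}; 10 states remain.
Start with accepting vs non-accepting: {q0,q1,q4,q5,q7,q8,q9,q12} | {q2,q11}.
Refine {q0,q1,q4,q5,q7,q8,q9,q12} on symbol 0: members go to different blocks, giving {q0,q1,q4,q5,q7,q8,q12} and {q9}.
On input 1, block {q0,q1,q4,q5,q7,q8,q12} splits into {q0,q4,q7,q12} and {q1,q5,q8}.
On input 1, block {q1,q5,q8} splits into {q1,q8} and {q5}.
Stable partition: {q0,q4,q7,q12} | {q2,q11} | {q9} | {q1,q8} | {q5} — 5 equivalence classes.
The equivalence class containing q0 is {q0,q4,q7,q12}, of size 4.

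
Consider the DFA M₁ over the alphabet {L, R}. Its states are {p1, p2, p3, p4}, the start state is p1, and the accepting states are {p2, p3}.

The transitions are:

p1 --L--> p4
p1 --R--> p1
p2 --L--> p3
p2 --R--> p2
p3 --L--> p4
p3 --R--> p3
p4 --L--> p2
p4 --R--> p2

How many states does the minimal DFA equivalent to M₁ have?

4

Every state is reachable, so we keep all 4.
Start with accepting vs non-accepting: {p2,p3} | {p1,p4}.
Split {p2,p3} by δ(·,L) → {p2} and {p3}.
Refine {p1,p4} on symbol L: members go to different blocks, giving {p1} and {p4}.
No further refinement is possible. Final partition (4 blocks): {p2} | {p1} | {p3} | {p4}.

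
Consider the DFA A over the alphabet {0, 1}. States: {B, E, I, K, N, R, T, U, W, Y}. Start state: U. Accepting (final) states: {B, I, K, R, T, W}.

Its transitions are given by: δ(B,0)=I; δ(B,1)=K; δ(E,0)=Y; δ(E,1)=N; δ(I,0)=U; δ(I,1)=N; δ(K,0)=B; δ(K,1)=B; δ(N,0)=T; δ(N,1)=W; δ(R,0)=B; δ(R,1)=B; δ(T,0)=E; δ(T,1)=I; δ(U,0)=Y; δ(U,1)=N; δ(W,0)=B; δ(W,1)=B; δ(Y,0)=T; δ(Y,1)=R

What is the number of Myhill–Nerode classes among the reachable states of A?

All states are reachable from the start state.
Start with accepting vs non-accepting: {B,I,K,R,T,W} | {E,N,U,Y}.
Refine {B,I,K,R,T,W} on symbol 0: members go to different blocks, giving {B,K,R,W} and {I,T}.
Refine {B,K,R,W} on symbol 0: members go to different blocks, giving {K,R,W} and {B}.
Split {E,N,U,Y} by δ(·,0) → {E,U} and {N,Y}.
Split {I,T} by δ(·,1) → {T} and {I}.
No further refinement is possible. Final partition (6 blocks): {K,R,W} | {E,U} | {T} | {B} | {N,Y} | {I}.

6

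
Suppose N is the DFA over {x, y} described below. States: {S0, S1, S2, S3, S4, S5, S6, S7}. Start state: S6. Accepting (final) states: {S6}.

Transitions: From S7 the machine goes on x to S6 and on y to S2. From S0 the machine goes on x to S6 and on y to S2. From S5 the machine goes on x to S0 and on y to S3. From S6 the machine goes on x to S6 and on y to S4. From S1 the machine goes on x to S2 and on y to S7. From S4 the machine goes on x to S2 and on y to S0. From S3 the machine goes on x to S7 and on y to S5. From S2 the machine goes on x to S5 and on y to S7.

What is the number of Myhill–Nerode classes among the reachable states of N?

States {S1} cannot be reached from the start state, so discard them.
Start with accepting vs non-accepting: {S6} | {S0,S2,S3,S4,S5,S7}.
On input x, block {S0,S2,S3,S4,S5,S7} splits into {S2,S3,S4,S5} and {S0,S7}.
Split {S2,S3,S4,S5} by δ(·,x) → {S2,S4} and {S3,S5}.
Refine {S2,S4} on symbol x: members go to different blocks, giving {S2} and {S4}.
The partition is now stable with 5 blocks: {S6} | {S2} | {S0,S7} | {S3,S5} | {S4}.

5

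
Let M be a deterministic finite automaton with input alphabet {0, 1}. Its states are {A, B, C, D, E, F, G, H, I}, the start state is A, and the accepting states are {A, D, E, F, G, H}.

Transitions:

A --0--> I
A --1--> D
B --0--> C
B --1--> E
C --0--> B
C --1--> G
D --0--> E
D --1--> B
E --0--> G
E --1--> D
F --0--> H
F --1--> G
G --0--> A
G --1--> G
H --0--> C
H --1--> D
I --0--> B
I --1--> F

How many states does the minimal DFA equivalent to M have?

Initial partition by acceptance: {A,D,E,F,G,H} | {B,C,I}.
Split {A,D,E,F,G,H} by δ(·,0) → {D,E,F,G} and {A,H}.
On input 0, block {D,E,F,G} splits into {D,E} and {F,G}.
Refine {D,E} on symbol 0: members go to different blocks, giving {D} and {E}.
Refine {B,C,I} on symbol 1: members go to different blocks, giving {C,I} and {B}.
No further refinement is possible. Final partition (6 blocks): {D} | {C,I} | {A,H} | {F,G} | {E} | {B}.

6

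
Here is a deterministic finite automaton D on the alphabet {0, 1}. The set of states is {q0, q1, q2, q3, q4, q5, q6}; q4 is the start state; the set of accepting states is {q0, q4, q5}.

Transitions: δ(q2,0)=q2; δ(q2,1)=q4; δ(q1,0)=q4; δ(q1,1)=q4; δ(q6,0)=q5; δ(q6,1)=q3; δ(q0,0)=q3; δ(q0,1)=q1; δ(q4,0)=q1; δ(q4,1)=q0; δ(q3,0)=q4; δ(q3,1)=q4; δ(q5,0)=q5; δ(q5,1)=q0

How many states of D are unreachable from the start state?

Starting at q4 and following transitions, the reachable set is {q0, q1, q3, q4}. That leaves q2, q5, q6 unreachable — 3 in total.

3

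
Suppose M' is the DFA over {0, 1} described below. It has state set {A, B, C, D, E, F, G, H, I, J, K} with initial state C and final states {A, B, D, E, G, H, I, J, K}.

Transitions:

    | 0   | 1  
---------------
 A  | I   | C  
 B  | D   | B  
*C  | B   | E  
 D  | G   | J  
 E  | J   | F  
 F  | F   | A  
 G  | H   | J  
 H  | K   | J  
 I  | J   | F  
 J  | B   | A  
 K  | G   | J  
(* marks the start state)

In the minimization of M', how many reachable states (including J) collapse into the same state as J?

Every state is reachable, so we keep all 11.
Start with accepting vs non-accepting: {A,B,D,E,G,H,I,J,K} | {C,F}.
Refine {A,B,D,E,G,H,I,J,K} on symbol 1: members go to different blocks, giving {B,D,G,H,J,K} and {A,E,I}.
On input 1, block {B,D,G,H,J,K} splits into {B,D,G,H,K} and {J}.
Split {B,D,G,H,K} by δ(·,1) → {D,G,H,K} and {B}.
Refine {C,F} on symbol 0: members go to different blocks, giving {C} and {F}.
Split {A,E,I} by δ(·,0) → {E,I} and {A}.
No further refinement is possible. Final partition (7 blocks): {D,G,H,K} | {C} | {E,I} | {J} | {B} | {F} | {A}.
State J belongs to the block {J}, which has 1 states.

1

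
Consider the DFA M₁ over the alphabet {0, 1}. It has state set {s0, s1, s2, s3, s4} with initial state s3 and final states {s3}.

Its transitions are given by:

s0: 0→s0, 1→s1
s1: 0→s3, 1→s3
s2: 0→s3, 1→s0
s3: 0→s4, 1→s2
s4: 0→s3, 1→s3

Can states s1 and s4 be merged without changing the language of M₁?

Start with accepting vs non-accepting: {s3} | {s0,s1,s2,s4}.
Refine {s0,s1,s2,s4} on symbol 0: members go to different blocks, giving {s1,s2,s4} and {s0}.
Split {s1,s2,s4} by δ(·,1) → {s1,s4} and {s2}.
Stable partition: {s3} | {s1,s4} | {s0} | {s2} — 4 equivalence classes.
s1 and s4 lie in the same block of the stable partition, so they are equivalent — no string distinguishes them.

Yes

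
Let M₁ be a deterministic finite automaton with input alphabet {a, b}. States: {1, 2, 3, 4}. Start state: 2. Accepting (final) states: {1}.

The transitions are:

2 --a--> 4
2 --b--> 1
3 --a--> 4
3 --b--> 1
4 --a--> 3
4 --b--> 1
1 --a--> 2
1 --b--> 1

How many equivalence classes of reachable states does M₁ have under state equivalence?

2

Start with accepting vs non-accepting: {1} | {2,3,4}.
The partition is now stable with 2 blocks: {1} | {2,3,4}.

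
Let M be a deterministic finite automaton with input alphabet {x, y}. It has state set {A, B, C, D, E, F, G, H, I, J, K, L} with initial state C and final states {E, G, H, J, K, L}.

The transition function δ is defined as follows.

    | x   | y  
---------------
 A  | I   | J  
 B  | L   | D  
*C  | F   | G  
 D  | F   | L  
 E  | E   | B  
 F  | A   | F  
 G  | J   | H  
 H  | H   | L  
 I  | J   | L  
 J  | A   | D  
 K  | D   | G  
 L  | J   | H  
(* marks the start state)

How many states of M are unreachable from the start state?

3

Starting at C and following transitions, the reachable set is {A, C, D, F, G, H, I, J, L}. That leaves B, E, K unreachable — 3 in total.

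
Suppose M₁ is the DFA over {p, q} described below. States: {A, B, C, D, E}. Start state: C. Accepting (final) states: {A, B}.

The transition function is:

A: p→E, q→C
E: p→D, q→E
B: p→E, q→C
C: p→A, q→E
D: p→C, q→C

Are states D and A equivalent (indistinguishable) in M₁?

First remove the unreachable states {B}; 4 states remain.
Initial partition by acceptance: {A} | {C,D,E}.
Refine {C,D,E} on symbol p: members go to different blocks, giving {D,E} and {C}.
Split {D,E} by δ(·,p) → {D} and {E}.
Stable partition: {A} | {D} | {C} | {E} — 4 equivalence classes.
D and A end up in different blocks, so they are distinguishable. For instance, the string 'ε' is accepted from only A.

No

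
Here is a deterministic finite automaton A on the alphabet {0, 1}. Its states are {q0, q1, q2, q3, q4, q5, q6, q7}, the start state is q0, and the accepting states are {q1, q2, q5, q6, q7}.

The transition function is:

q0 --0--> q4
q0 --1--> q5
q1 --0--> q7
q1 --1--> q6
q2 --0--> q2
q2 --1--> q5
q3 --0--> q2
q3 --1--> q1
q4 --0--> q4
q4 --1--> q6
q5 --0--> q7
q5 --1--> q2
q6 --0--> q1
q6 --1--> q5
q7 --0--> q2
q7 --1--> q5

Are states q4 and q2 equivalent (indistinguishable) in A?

No

States {q3} cannot be reached from the start state, so discard them.
Initial partition by acceptance: {q1,q2,q5,q6,q7} | {q0,q4}.
No further refinement is possible. Final partition (2 blocks): {q1,q2,q5,q6,q7} | {q0,q4}.
q4 and q2 end up in different blocks, so they are distinguishable. For instance, the string 'ε' is accepted from only q2.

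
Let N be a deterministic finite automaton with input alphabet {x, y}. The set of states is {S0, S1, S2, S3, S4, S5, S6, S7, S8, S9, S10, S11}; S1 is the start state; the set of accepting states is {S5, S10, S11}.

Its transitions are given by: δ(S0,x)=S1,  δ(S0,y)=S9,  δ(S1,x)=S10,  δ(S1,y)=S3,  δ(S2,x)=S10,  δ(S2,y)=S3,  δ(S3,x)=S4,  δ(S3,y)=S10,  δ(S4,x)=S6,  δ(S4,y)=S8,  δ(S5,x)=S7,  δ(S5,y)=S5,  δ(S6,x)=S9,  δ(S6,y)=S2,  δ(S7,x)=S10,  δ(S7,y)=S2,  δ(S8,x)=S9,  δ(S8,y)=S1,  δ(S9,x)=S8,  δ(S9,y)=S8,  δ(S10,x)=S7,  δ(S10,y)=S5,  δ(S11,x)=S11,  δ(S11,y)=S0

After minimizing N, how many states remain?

6

States {S0,S11} cannot be reached from the start state, so discard them.
Initial partition by acceptance: {S5,S10} | {S1,S2,S3,S4,S6,S7,S8,S9}.
Refine {S1,S2,S3,S4,S6,S7,S8,S9} on symbol x: members go to different blocks, giving {S3,S4,S6,S8,S9} and {S1,S2,S7}.
On input y, block {S3,S4,S6,S8,S9} splits into {S4,S9} and {S6,S8} and {S3}.
Split {S1,S2,S7} by δ(·,y) → {S1,S2} and {S7}.
No further refinement is possible. Final partition (6 blocks): {S5,S10} | {S4,S9} | {S1,S2} | {S6,S8} | {S3} | {S7}.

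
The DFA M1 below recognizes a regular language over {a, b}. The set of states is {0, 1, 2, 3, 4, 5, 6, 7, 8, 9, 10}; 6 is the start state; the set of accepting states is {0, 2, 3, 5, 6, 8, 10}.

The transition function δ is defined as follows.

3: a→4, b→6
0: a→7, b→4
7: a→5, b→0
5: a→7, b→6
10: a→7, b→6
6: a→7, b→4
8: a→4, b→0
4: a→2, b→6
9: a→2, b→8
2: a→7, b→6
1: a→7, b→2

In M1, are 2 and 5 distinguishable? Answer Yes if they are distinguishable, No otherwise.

No

States {1,3,8,9,10} cannot be reached from the start state, so discard them.
Initial partition by acceptance: {0,2,5,6} | {4,7}.
On input b, block {0,2,5,6} splits into {0,6} and {2,5}.
No further refinement is possible. Final partition (3 blocks): {0,6} | {4,7} | {2,5}.
2 and 5 lie in the same block of the stable partition, so they are equivalent — no string distinguishes them.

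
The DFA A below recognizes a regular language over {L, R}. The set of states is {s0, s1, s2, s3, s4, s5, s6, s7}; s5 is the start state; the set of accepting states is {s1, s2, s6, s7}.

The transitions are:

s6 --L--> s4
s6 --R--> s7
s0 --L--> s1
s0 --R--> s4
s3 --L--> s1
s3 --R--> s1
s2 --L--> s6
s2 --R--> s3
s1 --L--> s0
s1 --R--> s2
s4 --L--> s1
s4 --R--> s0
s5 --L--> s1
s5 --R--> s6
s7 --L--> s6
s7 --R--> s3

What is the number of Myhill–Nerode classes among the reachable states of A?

4

Start with accepting vs non-accepting: {s1,s2,s6,s7} | {s0,s3,s4,s5}.
Split {s1,s2,s6,s7} by δ(·,L) → {s1,s6} and {s2,s7}.
Split {s0,s3,s4,s5} by δ(·,R) → {s0,s4} and {s3,s5}.
The partition is now stable with 4 blocks: {s1,s6} | {s0,s4} | {s2,s7} | {s3,s5}.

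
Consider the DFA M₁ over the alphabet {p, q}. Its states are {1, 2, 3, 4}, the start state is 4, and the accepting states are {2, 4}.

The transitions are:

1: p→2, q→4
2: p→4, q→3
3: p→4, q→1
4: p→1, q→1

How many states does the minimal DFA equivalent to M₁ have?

All states are reachable from the start state.
Start with accepting vs non-accepting: {2,4} | {1,3}.
Refine {2,4} on symbol p: members go to different blocks, giving {2} and {4}.
On input p, block {1,3} splits into {1} and {3}.
No further refinement is possible. Final partition (4 blocks): {2} | {1} | {4} | {3}.

4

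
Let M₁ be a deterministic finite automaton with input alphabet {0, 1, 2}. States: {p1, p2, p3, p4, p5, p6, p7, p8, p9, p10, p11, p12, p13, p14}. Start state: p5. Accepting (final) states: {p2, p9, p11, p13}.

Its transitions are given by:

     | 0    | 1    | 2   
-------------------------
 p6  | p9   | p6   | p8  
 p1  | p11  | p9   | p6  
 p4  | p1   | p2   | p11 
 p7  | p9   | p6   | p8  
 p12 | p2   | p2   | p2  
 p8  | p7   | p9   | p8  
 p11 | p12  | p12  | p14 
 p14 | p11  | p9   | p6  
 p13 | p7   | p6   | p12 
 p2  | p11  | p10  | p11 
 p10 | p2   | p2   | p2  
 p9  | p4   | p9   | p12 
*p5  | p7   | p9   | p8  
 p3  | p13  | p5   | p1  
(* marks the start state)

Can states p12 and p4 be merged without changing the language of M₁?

Reachable states from the start: {p1,p2,p4,p5,p6,p7,p8,p9,p10,p11,p12,p14}. Unreachable: {p3,p13} — drop them.
P0 = {p2,p9,p11} | {p1,p4,p5,p6,p7,p8,p10,p12,p14}.
On input 0, block {p2,p9,p11} splits into {p9,p11} and {p2}.
Refine {p9,p11} on symbol 1: members go to different blocks, giving {p9} and {p11}.
Refine {p1,p4,p5,p6,p7,p8,p10,p12,p14} on symbol 0: members go to different blocks, giving {p4,p5,p8} and {p1,p14} and {p6,p7} and {p10,p12}.
Split {p4,p5,p8} by δ(·,0) → {p5,p8} and {p4}.
No further refinement is possible. Final partition (8 blocks): {p9} | {p5,p8} | {p2} | {p11} | {p1,p14} | {p6,p7} | {p10,p12} | {p4}.
p12 and p4 end up in different blocks, so they are distinguishable. For instance, the string '0' is accepted from only p12.

No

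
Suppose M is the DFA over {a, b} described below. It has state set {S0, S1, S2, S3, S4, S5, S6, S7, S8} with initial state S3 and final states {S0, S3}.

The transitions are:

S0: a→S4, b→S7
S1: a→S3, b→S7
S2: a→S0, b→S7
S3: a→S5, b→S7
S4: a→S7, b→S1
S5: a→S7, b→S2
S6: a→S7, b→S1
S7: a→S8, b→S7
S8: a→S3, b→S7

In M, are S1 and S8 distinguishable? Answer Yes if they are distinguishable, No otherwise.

No

First remove the unreachable states {S6}; 8 states remain.
Start with accepting vs non-accepting: {S0,S3} | {S1,S2,S4,S5,S7,S8}.
Split {S1,S2,S4,S5,S7,S8} by δ(·,a) → {S1,S2,S8} and {S4,S5,S7}.
Refine {S4,S5,S7} on symbol a: members go to different blocks, giving {S4,S5} and {S7}.
The partition is now stable with 4 blocks: {S0,S3} | {S1,S2,S8} | {S4,S5} | {S7}.
S1 and S8 lie in the same block of the stable partition, so they are equivalent — no string distinguishes them.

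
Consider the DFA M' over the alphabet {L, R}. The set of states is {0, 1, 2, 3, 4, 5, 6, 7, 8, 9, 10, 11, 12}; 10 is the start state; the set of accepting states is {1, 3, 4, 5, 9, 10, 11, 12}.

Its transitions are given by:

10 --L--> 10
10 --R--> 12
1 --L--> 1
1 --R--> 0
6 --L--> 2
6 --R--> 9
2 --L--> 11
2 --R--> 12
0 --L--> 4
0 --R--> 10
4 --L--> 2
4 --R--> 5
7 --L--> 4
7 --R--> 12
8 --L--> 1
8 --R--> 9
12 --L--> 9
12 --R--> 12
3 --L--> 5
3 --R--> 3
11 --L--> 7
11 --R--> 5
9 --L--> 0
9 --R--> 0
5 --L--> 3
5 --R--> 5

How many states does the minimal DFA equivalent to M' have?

7

First remove the unreachable states {1,6,8}; 10 states remain.
P0 = {3,4,5,9,10,11,12} | {0,2,7}.
Split {3,4,5,9,10,11,12} by δ(·,L) → {3,5,10,12} and {4,9,11}.
On input L, block {3,5,10,12} splits into {3,5,10} and {12}.
On input R, block {3,5,10} splits into {3,5} and {10}.
On input R, block {0,2,7} splits into {2,7} and {0}.
Split {4,9,11} by δ(·,L) → {4,11} and {9}.
The partition is now stable with 7 blocks: {3,5} | {2,7} | {4,11} | {12} | {10} | {0} | {9}.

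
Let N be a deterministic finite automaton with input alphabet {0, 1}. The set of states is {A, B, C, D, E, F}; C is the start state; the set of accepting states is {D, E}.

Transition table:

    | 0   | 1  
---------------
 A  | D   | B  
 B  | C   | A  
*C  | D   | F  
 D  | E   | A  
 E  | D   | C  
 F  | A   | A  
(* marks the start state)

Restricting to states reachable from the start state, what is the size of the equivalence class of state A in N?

Every state is reachable, so we keep all 6.
Start with accepting vs non-accepting: {D,E} | {A,B,C,F}.
On input 0, block {A,B,C,F} splits into {A,C} and {B,F}.
No further refinement is possible. Final partition (3 blocks): {D,E} | {A,C} | {B,F}.
State A belongs to the block {A,C}, which has 2 states.

2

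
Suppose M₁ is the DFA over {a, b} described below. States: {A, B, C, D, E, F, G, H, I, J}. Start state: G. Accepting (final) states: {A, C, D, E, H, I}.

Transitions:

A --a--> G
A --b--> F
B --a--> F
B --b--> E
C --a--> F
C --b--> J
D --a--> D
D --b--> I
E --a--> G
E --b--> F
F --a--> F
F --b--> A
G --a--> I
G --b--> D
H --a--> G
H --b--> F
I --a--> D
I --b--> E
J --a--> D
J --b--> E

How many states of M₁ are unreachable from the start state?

Starting at G and following transitions, the reachable set is {A, D, E, F, G, I}. That leaves B, C, H, J unreachable — 4 in total.

4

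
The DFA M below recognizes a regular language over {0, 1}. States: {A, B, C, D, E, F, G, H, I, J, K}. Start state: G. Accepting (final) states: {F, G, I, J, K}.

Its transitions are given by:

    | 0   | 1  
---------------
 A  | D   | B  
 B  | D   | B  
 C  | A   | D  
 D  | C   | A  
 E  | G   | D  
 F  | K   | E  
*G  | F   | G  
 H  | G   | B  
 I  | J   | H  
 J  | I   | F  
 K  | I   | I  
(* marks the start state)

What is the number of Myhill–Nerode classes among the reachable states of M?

5

Every state is reachable, so we keep all 11.
Start with accepting vs non-accepting: {F,G,I,J,K} | {A,B,C,D,E,H}.
On input 1, block {F,G,I,J,K} splits into {G,J,K} and {F,I}.
Refine {G,J,K} on symbol 1: members go to different blocks, giving {J,K} and {G}.
On input 0, block {A,B,C,D,E,H} splits into {A,B,C,D} and {E,H}.
Stable partition: {J,K} | {A,B,C,D} | {F,I} | {G} | {E,H} — 5 equivalence classes.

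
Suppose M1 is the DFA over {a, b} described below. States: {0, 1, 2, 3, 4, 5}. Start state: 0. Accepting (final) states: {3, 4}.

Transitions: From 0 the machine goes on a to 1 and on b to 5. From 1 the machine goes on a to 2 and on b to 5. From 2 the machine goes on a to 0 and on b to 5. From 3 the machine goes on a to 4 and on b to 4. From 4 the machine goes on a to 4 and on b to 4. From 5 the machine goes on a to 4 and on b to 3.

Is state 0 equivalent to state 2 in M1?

Yes

Every state is reachable, so we keep all 6.
P0 = {3,4} | {0,1,2,5}.
On input a, block {0,1,2,5} splits into {0,1,2} and {5}.
The partition is now stable with 3 blocks: {3,4} | {0,1,2} | {5}.
0 and 2 lie in the same block of the stable partition, so they are equivalent — no string distinguishes them.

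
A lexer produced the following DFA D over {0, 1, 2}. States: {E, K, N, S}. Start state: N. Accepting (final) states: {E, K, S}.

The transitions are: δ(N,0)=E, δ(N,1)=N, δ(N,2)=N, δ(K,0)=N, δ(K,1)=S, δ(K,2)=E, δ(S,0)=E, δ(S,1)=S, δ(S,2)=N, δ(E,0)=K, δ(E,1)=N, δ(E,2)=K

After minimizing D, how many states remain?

All states are reachable from the start state.
Initial partition by acceptance: {E,K,S} | {N}.
Split {E,K,S} by δ(·,0) → {E,S} and {K}.
Split {E,S} by δ(·,0) → {S} and {E}.
Stable partition: {S} | {N} | {K} | {E} — 4 equivalence classes.

4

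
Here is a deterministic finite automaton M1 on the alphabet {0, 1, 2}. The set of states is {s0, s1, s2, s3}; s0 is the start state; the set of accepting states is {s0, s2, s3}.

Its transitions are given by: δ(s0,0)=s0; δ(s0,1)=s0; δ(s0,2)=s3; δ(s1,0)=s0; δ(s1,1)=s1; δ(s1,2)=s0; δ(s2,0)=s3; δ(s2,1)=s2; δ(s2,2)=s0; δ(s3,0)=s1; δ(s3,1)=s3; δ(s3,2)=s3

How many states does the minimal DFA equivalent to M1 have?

3

States {s2} cannot be reached from the start state, so discard them.
P0 = {s0,s3} | {s1}.
On input 0, block {s0,s3} splits into {s0} and {s3}.
No further refinement is possible. Final partition (3 blocks): {s0} | {s1} | {s3}.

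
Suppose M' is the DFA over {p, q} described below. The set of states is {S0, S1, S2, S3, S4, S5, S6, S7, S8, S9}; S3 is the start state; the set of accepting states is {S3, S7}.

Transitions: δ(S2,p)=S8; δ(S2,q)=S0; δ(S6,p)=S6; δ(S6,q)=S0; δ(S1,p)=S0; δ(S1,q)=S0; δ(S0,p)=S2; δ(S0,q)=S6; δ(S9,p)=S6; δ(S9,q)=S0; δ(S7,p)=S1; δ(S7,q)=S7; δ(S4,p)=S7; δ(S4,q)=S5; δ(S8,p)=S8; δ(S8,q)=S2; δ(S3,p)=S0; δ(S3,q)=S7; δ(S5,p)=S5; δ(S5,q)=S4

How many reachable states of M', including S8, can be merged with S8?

5

First remove the unreachable states {S4,S5,S9}; 7 states remain.
Start with accepting vs non-accepting: {S3,S7} | {S0,S1,S2,S6,S8}.
The partition is now stable with 2 blocks: {S3,S7} | {S0,S1,S2,S6,S8}.
The equivalence class containing S8 is {S0,S1,S2,S6,S8}, of size 5.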